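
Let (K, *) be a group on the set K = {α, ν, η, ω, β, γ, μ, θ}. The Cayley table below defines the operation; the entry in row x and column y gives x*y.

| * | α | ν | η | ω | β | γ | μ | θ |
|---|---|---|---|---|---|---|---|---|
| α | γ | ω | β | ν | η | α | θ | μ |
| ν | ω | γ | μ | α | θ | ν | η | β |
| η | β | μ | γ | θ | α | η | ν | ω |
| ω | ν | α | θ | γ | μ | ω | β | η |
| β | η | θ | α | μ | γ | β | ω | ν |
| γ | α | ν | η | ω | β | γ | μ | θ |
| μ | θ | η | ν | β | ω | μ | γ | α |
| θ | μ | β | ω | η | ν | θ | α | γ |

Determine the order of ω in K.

The identity element is γ (its row matches the header).
ω^1 = ω
ω^2 = ω*ω = γ
The first power of ω equal to the identity is ω^2, so ord(ω) = 2.

2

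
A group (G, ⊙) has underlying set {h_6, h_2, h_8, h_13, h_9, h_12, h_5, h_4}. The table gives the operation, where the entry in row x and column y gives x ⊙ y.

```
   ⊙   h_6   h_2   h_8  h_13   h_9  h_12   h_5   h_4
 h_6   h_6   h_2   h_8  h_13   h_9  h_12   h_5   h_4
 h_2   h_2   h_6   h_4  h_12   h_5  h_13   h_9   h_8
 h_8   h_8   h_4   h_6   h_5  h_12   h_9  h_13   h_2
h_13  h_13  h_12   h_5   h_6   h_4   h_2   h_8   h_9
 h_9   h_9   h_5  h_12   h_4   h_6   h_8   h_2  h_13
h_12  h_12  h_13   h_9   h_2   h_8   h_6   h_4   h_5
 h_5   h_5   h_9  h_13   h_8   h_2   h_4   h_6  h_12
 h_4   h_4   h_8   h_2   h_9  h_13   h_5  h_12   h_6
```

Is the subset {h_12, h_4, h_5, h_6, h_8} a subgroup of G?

h_5 ⊙ h_8 = h_13, which is not in {h_12, h_4, h_5, h_6, h_8}.
The subset is not closed under ⊙, so it is not a subgroup.

No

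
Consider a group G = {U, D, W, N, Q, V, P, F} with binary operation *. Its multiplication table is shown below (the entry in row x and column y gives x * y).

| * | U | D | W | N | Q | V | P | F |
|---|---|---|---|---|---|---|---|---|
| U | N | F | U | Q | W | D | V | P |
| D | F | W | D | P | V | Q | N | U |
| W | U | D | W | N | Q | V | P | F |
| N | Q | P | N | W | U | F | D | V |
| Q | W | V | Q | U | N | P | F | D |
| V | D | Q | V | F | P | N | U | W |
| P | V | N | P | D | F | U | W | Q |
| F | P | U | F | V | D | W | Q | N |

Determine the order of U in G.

The identity element is W (its row matches the header).
U^1 = U
U^2 = U * U = N
U^3 = N * U = Q
U^4 = Q * U = W
The first power of U equal to the identity is U^4, so ord(U) = 4.

4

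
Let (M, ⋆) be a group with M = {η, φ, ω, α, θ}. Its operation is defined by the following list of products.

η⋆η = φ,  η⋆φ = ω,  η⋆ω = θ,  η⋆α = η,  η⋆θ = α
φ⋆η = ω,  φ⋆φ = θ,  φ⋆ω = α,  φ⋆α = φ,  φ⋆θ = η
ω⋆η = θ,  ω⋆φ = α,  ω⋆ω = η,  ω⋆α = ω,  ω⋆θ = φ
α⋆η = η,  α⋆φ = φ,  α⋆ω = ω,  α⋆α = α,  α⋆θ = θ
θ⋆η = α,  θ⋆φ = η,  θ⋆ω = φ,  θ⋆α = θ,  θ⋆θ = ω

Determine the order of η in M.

5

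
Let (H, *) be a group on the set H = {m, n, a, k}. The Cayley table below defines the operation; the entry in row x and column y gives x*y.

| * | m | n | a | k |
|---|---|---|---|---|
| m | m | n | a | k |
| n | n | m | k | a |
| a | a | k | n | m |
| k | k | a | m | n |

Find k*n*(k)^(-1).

n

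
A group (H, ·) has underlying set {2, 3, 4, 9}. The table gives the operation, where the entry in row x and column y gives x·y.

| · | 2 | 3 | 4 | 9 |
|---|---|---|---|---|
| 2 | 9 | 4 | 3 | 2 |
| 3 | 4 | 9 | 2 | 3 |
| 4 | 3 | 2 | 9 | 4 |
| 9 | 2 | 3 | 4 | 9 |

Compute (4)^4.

9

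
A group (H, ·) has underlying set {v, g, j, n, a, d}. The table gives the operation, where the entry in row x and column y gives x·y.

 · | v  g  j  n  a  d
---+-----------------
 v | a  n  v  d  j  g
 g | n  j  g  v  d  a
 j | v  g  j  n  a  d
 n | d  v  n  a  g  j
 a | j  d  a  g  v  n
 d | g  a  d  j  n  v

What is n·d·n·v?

n·d = j
j·n = n
n·v = d
(Structurally, H here is isomorphic to the cyclic group Z_6.)

d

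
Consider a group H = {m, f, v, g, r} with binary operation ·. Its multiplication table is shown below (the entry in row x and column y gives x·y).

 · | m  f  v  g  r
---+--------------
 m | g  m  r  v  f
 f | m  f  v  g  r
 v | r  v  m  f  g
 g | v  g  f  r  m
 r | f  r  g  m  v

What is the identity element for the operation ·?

f

The identity e satisfies e·x = x for all x, so its row in the table reproduces the column headers.
Row f reads: m, f, v, g, r — exactly the header order. So f is the identity.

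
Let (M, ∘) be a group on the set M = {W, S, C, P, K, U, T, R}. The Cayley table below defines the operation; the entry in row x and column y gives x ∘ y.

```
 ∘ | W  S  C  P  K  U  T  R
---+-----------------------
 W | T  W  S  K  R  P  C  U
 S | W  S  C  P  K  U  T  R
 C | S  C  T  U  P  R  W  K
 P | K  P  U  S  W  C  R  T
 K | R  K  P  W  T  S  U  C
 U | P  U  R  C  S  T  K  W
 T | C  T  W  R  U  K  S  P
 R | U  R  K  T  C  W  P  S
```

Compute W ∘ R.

U

Read row W, column R: W ∘ R = U.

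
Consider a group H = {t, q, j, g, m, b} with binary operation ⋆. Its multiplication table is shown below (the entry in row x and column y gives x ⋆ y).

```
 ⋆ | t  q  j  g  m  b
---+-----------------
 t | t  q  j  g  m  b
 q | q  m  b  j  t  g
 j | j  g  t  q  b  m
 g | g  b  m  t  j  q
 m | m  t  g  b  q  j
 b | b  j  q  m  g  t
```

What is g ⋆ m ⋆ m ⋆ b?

g ⋆ m = j
j ⋆ m = b
b ⋆ b = t
(Structurally, H here is isomorphic to the symmetric group S_3.)

t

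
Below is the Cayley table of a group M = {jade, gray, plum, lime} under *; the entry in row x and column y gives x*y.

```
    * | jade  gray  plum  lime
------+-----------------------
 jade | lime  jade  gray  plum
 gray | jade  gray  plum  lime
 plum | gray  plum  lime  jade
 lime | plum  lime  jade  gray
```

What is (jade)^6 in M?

jade^1 = jade
jade^2 = jade*jade = lime
jade^3 = lime*jade = plum
jade^4 = plum*jade = gray
jade^5 = gray*jade = jade
jade^6 = jade*jade = lime
(Structurally, M here is isomorphic to the cyclic group Z_4.)

lime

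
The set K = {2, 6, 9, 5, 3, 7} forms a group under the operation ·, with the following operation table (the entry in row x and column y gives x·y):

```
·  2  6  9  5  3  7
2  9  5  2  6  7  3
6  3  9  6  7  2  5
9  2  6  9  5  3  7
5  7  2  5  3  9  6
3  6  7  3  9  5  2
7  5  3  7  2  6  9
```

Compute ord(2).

The identity element is 9 (its row matches the header).
2^1 = 2
2^2 = 2·2 = 9
The first power of 2 equal to the identity is 2^2, so ord(2) = 2.
(Structurally, K here is isomorphic to the symmetric group S_3.)

2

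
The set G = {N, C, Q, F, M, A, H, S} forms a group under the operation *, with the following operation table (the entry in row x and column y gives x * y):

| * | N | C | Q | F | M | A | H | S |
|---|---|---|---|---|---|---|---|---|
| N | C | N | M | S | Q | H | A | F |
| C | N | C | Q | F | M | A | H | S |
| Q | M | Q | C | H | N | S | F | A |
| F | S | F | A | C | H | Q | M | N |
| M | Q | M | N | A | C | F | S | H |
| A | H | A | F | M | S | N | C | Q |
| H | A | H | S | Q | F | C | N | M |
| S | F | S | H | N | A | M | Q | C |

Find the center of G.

{C, N}

An element z is central iff its row equals its column in the table.
For H: H * F = Q ≠ M = F * H, so H ∉ Z.
Checking each element this way leaves Z(G) = {C, N}.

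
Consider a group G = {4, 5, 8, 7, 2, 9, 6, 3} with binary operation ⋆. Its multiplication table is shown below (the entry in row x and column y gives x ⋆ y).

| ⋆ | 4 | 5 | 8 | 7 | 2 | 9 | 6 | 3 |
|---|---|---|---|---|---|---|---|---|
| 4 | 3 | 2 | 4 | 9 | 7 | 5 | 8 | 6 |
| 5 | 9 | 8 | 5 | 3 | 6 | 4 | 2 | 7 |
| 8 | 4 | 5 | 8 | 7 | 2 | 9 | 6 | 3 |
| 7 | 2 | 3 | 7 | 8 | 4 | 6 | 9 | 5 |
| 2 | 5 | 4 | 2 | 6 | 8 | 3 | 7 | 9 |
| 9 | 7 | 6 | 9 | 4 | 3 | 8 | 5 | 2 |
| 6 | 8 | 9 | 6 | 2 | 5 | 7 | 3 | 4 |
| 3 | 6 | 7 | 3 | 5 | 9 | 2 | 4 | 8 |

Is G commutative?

No

4 ⋆ 2 = 7 but 2 ⋆ 4 = 5.
Since 4 and 2 do not commute, G is not abelian.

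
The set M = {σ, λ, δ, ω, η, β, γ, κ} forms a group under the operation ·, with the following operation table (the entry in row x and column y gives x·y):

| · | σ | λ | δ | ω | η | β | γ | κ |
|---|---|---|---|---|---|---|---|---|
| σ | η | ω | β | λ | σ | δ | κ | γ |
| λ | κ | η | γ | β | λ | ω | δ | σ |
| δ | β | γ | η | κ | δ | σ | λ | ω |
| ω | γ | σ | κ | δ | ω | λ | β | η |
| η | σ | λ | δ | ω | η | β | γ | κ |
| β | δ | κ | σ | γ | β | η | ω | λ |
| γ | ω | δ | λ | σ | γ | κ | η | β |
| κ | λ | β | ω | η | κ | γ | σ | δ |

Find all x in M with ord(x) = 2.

Identity is η. Compute the order of each non-identity element by repeated multiplication:
  σ: σ → η  (order 2)
  λ: λ → η  (order 2)
  δ: δ → η  (order 2)
  ω: ω → δ → κ → η  (order 4)
  β: β → η  (order 2)
  γ: γ → η  (order 2)
  κ: κ → δ → ω → η  (order 4)
Elements of order 2: {β, γ, δ, λ, σ}.
(Structurally, M here is isomorphic to the dihedral group D_4.)

{β, γ, δ, λ, σ}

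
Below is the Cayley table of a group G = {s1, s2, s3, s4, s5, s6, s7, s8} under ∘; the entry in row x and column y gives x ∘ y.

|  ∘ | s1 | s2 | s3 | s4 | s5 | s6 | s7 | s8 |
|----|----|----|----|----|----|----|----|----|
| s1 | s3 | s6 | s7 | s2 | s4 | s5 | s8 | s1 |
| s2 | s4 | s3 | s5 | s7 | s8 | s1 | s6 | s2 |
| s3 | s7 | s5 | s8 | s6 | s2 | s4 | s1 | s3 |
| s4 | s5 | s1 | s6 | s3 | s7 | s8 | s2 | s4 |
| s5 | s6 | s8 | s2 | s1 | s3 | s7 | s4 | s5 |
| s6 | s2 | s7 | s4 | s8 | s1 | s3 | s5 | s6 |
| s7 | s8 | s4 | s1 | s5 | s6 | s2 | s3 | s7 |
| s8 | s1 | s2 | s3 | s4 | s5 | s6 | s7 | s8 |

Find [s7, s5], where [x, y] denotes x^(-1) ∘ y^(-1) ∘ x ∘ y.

Identity is s8; from the table s7^(-1) = s1 and s5^(-1) = s2.
s1 ∘ s2 = s6
s6 ∘ s7 = s5
s5 ∘ s5 = s3
(Structurally, G here is isomorphic to the quaternion group Q_8.)

s3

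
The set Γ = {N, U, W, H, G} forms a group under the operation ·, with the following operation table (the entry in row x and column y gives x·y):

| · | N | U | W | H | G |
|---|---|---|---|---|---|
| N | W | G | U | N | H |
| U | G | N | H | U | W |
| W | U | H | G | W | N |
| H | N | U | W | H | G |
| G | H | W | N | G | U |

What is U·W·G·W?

N

U·W = H
H·G = G
G·W = N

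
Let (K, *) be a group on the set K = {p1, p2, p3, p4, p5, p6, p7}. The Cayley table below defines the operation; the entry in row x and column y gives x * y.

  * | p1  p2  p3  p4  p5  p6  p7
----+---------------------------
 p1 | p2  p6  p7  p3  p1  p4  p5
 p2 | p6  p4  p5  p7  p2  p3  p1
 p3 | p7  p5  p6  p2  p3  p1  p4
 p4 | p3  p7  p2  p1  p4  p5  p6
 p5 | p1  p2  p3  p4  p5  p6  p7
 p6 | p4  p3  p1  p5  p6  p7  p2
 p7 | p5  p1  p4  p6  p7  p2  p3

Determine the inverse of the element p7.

p1

First locate the identity: row p5 matches the header, so p5 is the identity.
Scan row p7 for p5: p7 * p1 = p5. Hence p7^(-1) = p1.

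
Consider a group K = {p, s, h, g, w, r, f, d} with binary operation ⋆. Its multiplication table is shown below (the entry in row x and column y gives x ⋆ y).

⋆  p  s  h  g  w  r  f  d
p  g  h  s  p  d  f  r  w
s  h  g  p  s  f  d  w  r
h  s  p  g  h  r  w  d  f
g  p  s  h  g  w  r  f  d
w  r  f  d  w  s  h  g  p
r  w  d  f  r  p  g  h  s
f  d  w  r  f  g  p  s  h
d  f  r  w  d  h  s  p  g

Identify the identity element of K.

g

The identity e satisfies e ⋆ x = x for all x, so its row in the table reproduces the column headers.
Row g reads: p, s, h, g, w, r, f, d — exactly the header order. So g is the identity.
(Structurally, K here is isomorphic to the dihedral group D_4.)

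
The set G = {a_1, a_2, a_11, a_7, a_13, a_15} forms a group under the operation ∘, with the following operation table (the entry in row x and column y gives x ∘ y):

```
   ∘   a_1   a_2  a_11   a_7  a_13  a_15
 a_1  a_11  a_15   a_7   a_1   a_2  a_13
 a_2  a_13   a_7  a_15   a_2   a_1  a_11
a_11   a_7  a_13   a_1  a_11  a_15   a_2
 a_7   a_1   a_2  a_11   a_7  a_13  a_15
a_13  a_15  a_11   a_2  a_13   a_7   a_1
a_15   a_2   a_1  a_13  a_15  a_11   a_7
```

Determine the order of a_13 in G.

2

The identity element is a_7 (its row matches the header).
a_13^1 = a_13
a_13^2 = a_13 ∘ a_13 = a_7
The first power of a_13 equal to the identity is a_13^2, so ord(a_13) = 2.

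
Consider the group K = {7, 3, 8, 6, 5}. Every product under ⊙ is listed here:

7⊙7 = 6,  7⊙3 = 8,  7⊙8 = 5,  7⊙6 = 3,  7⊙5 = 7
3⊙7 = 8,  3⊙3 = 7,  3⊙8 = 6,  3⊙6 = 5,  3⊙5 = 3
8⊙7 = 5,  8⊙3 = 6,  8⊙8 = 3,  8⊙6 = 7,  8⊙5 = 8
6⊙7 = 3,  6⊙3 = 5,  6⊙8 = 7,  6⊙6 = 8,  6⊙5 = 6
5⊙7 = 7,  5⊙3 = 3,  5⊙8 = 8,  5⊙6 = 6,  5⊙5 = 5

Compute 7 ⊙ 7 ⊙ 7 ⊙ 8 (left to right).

6

7 ⊙ 7 = 6
6 ⊙ 7 = 3
3 ⊙ 8 = 6
(Structurally, K here is isomorphic to the cyclic group Z_5.)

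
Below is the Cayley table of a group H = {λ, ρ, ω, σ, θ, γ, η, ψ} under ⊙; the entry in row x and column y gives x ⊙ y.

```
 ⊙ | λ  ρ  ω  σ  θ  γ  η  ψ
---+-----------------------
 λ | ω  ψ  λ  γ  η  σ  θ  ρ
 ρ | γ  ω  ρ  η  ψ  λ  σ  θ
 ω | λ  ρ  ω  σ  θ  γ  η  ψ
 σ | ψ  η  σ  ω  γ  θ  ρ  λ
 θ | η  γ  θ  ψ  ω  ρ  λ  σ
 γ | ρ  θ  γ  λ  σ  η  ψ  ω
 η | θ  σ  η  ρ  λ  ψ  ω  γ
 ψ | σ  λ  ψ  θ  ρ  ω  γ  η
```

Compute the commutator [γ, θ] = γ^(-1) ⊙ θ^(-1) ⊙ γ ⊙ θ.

η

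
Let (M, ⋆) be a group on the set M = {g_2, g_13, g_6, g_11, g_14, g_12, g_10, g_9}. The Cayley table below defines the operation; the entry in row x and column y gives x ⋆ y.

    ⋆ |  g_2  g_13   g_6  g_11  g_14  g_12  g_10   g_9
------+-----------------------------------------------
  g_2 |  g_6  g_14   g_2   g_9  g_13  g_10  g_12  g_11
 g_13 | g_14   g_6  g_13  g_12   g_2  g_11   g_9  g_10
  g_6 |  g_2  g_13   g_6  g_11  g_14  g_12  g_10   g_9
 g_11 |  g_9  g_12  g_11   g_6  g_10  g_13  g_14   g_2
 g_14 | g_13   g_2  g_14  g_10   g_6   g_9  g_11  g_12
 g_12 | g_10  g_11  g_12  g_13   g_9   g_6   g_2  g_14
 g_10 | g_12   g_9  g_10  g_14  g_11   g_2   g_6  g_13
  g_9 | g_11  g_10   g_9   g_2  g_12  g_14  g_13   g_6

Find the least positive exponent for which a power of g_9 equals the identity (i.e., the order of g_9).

2

The identity element is g_6 (its row matches the header).
g_9^1 = g_9
g_9^2 = g_9 ⋆ g_9 = g_6
The first power of g_9 equal to the identity is g_9^2, so ord(g_9) = 2.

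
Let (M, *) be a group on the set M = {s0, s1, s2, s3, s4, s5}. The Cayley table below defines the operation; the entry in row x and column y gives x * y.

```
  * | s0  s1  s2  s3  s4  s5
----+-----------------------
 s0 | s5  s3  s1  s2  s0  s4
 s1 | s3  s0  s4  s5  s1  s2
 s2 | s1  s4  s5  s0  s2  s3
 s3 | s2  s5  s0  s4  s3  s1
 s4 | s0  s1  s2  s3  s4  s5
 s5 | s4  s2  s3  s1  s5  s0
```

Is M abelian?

Check whether the table is symmetric across its main diagonal.
Every entry (row x, col y) equals the entry (row y, col x), so M is abelian.

Yes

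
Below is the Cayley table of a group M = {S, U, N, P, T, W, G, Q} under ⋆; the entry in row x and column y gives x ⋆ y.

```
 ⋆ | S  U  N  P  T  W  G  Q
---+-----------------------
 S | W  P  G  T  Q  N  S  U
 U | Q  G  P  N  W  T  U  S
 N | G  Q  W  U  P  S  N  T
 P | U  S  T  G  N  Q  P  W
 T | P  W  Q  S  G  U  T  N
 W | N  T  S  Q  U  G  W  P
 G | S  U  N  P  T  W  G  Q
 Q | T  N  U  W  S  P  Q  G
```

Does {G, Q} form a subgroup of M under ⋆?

Yes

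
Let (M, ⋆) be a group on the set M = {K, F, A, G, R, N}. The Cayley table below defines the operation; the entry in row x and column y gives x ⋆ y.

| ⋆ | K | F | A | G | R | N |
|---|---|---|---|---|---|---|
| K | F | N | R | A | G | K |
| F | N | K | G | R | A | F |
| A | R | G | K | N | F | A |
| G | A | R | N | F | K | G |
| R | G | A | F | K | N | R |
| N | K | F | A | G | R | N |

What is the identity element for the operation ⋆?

The identity e satisfies e ⋆ x = x for all x, so its row in the table reproduces the column headers.
Row N reads: K, F, A, G, R, N — exactly the header order. So N is the identity.

N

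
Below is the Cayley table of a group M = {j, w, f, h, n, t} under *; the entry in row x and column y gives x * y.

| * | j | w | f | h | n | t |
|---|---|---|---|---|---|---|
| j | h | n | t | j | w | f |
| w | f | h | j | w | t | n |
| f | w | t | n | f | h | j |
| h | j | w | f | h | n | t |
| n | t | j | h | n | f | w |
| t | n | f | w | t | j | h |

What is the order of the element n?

The identity element is h (its row matches the header).
n^1 = n
n^2 = n * n = f
n^3 = f * n = h
The first power of n equal to the identity is n^3, so ord(n) = 3.

3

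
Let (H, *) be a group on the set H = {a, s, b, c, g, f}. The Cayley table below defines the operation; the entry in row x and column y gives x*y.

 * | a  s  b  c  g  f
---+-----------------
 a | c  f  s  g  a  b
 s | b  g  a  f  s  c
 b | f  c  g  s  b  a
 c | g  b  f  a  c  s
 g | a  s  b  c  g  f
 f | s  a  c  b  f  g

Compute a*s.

Read row a, column s: a*s = f.
(Structurally, H here is isomorphic to the symmetric group S_3.)

f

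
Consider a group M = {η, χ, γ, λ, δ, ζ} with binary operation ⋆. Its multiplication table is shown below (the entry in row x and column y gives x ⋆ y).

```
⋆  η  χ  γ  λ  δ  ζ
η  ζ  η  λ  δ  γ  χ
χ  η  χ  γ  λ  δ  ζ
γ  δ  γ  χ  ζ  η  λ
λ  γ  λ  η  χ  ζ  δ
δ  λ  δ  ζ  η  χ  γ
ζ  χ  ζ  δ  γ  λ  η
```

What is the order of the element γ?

2

The identity element is χ (its row matches the header).
γ^1 = γ
γ^2 = γ ⋆ γ = χ
The first power of γ equal to the identity is γ^2, so ord(γ) = 2.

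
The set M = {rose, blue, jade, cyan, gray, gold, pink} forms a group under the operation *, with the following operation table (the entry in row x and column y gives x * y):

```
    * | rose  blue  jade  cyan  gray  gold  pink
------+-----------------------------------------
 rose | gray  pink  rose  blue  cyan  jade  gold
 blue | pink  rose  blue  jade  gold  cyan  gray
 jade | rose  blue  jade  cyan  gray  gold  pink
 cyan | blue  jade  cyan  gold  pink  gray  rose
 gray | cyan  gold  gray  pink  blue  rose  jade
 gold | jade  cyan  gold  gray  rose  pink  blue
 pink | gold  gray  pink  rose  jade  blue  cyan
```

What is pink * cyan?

Read row pink, column cyan: pink * cyan = rose.

rose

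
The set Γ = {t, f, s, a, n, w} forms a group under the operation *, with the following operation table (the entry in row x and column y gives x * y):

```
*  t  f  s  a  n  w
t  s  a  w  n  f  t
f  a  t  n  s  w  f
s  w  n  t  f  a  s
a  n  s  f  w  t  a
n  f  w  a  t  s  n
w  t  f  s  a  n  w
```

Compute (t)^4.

t^1 = t
t^2 = t * t = s
t^3 = s * t = w
t^4 = w * t = t

t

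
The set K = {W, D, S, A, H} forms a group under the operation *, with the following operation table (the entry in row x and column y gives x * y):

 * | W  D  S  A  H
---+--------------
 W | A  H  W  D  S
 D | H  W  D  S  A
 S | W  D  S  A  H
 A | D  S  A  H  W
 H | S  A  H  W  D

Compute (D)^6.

D^1 = D
D^2 = D * D = W
D^3 = W * D = H
D^4 = H * D = A
D^5 = A * D = S
D^6 = S * D = D

D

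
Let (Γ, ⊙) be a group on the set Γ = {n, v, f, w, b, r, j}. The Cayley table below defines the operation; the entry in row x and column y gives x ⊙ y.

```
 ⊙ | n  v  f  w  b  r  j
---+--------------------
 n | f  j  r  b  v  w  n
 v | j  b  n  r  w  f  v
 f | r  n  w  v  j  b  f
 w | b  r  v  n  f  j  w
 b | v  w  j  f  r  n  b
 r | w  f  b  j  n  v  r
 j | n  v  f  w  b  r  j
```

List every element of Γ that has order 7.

{b, f, n, r, v, w}

Identity is j. Compute the order of each non-identity element by repeated multiplication:
  n: n → f → r → w → b → v → j  (order 7)
  v: v → b → w → r → f → n → j  (order 7)
  f: f → w → v → n → r → b → j  (order 7)
  w: w → n → b → f → v → r → j  (order 7)
  b: b → r → n → v → w → f → j  (order 7)
  r: r → v → f → b → n → w → j  (order 7)
Elements of order 7: {b, f, n, r, v, w}.
(Structurally, Γ here is isomorphic to the cyclic group Z_7.)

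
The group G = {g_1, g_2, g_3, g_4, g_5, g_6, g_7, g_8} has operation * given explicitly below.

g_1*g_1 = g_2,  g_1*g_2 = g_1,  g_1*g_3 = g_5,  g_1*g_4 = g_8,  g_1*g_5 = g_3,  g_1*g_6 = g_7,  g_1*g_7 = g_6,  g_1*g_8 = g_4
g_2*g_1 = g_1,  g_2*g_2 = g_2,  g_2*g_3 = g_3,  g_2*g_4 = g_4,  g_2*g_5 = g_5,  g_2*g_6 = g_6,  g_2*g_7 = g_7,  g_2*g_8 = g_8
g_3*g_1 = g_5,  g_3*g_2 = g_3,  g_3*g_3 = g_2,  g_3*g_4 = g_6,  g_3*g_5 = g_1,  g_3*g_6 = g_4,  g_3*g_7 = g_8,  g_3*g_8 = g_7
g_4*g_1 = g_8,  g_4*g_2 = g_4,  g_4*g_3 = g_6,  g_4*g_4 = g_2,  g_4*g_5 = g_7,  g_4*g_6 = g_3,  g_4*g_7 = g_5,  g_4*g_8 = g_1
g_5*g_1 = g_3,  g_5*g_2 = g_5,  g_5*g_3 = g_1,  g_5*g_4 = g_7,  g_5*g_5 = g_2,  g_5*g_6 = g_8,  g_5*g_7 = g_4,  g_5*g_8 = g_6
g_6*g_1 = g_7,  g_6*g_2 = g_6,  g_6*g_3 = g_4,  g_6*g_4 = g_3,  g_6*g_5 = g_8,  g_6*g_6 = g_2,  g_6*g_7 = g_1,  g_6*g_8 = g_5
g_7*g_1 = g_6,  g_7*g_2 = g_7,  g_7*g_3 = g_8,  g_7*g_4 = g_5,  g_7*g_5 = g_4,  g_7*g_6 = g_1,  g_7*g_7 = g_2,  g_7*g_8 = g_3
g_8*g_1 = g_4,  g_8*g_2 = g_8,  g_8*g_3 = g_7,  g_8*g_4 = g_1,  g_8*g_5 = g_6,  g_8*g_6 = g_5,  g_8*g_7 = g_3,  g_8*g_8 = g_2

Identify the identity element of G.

The identity e satisfies e*x = x for all x, so its row in the table reproduces the column headers.
Row g_2 reads: g_1, g_2, g_3, g_4, g_5, g_6, g_7, g_8 — exactly the header order. So g_2 is the identity.

g_2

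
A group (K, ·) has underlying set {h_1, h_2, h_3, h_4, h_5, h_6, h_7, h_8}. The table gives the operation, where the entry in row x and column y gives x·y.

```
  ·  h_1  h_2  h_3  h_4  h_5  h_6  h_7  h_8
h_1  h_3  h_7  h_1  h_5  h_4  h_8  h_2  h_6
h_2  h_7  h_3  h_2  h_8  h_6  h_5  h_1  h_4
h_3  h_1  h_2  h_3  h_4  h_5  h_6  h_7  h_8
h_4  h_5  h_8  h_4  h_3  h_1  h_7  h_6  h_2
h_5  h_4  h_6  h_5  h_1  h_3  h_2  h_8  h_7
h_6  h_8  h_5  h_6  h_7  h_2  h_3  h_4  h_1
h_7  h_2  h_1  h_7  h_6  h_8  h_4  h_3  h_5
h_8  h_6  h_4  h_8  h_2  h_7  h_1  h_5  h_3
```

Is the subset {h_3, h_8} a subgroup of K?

{h_3, h_8} contains the identity h_3.
Checking products: every product of two elements of {h_3, h_8} (read from the table) lies in {h_3, h_8}, so the set is closed.
In a finite group, a nonempty closed subset is a subgroup. So {h_3, h_8} ≤ K.

Yes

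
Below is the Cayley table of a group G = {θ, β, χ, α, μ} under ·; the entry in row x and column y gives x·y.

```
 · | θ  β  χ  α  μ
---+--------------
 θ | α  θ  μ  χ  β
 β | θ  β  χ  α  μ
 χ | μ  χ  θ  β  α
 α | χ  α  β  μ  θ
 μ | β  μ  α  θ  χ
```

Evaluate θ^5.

β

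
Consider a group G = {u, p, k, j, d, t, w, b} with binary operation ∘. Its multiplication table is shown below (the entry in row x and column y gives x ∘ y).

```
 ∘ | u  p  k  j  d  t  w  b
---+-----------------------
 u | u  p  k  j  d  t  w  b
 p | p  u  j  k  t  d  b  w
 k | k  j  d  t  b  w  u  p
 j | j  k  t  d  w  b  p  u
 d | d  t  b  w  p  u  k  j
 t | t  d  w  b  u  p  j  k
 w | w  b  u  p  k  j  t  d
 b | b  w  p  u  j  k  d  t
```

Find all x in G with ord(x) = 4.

{d, t}

Identity is u. Compute the order of each non-identity element by repeated multiplication:
  p: p → u  (order 2)
  k: k → d → b → p → j → t → w → u  (order 8)
  j: j → d → w → p → k → t → b → u  (order 8)
  d: d → p → t → u  (order 4)
  t: t → p → d → u  (order 4)
  w: w → t → j → p → b → d → k → u  (order 8)
  b: b → t → k → p → w → d → j → u  (order 8)
Elements of order 4: {d, t}.
(Structurally, G here is isomorphic to the cyclic group Z_8.)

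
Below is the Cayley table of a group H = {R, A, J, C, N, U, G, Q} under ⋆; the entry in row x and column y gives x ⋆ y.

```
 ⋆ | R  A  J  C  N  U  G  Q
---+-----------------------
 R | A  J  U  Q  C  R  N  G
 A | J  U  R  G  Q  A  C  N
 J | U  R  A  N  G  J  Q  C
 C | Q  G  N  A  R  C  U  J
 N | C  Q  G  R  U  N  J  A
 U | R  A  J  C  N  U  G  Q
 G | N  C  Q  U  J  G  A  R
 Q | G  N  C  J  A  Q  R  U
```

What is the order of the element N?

The identity element is U (its row matches the header).
N^1 = N
N^2 = N ⋆ N = U
The first power of N equal to the identity is N^2, so ord(N) = 2.
(Structurally, H here is isomorphic to Z_2 x Z_4.)

2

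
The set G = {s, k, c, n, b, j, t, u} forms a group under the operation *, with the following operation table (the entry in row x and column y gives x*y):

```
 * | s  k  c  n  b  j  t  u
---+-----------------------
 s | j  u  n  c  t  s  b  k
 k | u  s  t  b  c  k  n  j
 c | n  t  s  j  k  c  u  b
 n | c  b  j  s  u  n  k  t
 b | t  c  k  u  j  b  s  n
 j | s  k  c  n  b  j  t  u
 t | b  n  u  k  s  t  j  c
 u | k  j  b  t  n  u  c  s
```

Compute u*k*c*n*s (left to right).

s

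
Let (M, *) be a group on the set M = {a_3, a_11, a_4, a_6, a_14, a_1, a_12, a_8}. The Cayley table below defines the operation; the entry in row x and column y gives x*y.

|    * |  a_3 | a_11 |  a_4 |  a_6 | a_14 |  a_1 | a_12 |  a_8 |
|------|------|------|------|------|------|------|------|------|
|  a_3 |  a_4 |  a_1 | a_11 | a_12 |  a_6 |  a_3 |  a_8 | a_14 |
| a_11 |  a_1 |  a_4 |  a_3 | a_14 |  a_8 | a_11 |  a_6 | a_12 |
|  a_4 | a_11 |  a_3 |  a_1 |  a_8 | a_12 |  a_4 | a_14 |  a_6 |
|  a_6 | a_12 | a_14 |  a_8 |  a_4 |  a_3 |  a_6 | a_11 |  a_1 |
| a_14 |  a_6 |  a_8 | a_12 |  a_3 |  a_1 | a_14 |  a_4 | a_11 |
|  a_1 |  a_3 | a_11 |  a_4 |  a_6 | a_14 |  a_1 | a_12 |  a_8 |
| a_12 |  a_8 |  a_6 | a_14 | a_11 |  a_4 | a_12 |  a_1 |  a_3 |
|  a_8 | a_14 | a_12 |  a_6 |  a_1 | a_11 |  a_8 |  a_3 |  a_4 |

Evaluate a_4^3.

a_4^1 = a_4
a_4^2 = a_4*a_4 = a_1
a_4^3 = a_1*a_4 = a_4
(Structurally, M here is isomorphic to Z_2 x Z_4.)

a_4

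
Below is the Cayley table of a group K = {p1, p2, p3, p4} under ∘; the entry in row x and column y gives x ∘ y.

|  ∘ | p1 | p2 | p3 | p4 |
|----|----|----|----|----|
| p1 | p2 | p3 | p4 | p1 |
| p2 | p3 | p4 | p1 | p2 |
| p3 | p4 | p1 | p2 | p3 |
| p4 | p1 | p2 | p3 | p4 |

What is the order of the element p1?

4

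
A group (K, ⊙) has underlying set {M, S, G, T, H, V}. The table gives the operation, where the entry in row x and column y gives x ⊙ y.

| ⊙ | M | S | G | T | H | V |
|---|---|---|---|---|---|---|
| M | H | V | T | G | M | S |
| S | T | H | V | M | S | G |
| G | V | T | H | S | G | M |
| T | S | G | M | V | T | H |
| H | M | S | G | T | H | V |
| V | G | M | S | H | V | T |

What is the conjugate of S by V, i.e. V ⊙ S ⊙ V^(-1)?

G

The identity is H. In row V, the entry H sits in column T, so V^(-1) = T.
V ⊙ S = M
M ⊙ T = G
(Structurally, K here is isomorphic to the symmetric group S_3.)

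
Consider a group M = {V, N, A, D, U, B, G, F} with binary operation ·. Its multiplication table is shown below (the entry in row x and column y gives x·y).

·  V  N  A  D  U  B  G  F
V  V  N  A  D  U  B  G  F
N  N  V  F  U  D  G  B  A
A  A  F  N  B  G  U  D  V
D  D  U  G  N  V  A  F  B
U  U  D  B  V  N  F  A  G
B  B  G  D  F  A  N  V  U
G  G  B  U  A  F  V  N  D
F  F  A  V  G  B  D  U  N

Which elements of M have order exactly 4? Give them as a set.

Identity is V. Compute the order of each non-identity element by repeated multiplication:
  N: N → V  (order 2)
  A: A → N → F → V  (order 4)
  D: D → N → U → V  (order 4)
  U: U → N → D → V  (order 4)
  B: B → N → G → V  (order 4)
  G: G → N → B → V  (order 4)
  F: F → N → A → V  (order 4)
Elements of order 4: {A, B, D, F, G, U}.
(Structurally, M here is isomorphic to the quaternion group Q_8.)

{A, B, D, F, G, U}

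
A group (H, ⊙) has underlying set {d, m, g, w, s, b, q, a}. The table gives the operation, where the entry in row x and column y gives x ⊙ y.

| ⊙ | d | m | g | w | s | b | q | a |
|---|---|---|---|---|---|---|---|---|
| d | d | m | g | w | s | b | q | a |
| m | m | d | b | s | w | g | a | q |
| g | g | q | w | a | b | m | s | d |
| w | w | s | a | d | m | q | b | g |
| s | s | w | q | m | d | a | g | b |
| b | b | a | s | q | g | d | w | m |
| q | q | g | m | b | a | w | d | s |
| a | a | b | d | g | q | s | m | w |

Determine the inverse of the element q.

q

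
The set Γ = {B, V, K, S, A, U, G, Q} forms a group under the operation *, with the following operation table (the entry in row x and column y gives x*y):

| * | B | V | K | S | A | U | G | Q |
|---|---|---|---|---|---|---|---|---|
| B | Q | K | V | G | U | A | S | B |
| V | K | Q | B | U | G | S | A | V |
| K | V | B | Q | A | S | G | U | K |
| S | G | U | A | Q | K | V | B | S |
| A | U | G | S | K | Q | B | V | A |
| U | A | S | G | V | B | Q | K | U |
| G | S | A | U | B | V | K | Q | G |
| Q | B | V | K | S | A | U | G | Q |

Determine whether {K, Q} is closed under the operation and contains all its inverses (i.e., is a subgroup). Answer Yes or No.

Yes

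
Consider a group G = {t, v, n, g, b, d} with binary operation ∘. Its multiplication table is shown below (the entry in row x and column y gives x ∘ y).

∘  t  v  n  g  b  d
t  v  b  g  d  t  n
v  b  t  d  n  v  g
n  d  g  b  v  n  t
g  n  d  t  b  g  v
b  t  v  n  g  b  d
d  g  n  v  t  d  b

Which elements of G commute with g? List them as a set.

Compare row g with column g entry by entry.
t ∘ g = d but g ∘ t = n, so t does not.
Collecting the elements that commute with g: C(g) = {b, g}.

{b, g}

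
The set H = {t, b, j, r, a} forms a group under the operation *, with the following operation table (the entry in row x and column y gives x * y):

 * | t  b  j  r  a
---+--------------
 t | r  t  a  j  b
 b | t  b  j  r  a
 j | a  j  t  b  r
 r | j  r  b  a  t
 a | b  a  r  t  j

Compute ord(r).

The identity element is b (its row matches the header).
r^1 = r
r^2 = r * r = a
r^3 = a * r = t
r^4 = t * r = j
r^5 = j * r = b
The first power of r equal to the identity is r^5, so ord(r) = 5.

5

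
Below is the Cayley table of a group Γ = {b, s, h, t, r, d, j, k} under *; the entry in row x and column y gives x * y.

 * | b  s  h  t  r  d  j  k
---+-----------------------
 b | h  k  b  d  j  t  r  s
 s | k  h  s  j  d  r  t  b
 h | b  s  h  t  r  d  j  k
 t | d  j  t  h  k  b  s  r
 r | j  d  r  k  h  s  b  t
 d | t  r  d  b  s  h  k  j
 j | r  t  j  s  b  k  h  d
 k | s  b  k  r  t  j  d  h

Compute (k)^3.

k

k^1 = k
k^2 = k * k = h
k^3 = h * k = k
(Structurally, Γ here is isomorphic to the elementary abelian group (Z_2)^3.)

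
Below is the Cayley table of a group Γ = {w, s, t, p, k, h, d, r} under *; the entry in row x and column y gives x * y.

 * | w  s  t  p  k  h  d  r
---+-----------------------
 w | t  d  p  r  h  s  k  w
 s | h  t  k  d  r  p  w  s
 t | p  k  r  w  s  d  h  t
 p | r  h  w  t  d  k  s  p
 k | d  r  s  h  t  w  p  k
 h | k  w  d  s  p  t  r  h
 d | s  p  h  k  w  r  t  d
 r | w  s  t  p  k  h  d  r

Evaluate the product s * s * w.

s * s = t
t * w = p

p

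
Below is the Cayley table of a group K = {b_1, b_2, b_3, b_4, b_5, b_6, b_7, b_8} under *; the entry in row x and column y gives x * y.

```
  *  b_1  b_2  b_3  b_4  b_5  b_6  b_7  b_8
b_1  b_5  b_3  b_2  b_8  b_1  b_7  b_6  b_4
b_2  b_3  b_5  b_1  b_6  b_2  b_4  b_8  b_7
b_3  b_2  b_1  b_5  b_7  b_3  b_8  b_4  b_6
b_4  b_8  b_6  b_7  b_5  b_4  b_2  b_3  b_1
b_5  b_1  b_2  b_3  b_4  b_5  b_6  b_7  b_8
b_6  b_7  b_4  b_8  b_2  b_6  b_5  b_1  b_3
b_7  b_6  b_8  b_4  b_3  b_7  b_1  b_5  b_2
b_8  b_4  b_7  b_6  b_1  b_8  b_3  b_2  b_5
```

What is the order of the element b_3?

2

The identity element is b_5 (its row matches the header).
b_3^1 = b_3
b_3^2 = b_3 * b_3 = b_5
The first power of b_3 equal to the identity is b_3^2, so ord(b_3) = 2.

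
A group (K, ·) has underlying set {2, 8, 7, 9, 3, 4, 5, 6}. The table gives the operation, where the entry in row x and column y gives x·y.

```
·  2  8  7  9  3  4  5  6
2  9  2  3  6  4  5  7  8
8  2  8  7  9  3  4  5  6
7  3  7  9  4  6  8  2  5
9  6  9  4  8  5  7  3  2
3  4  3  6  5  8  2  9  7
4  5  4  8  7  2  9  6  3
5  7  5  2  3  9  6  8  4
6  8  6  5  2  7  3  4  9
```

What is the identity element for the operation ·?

8

The identity e satisfies e·x = x for all x, so its row in the table reproduces the column headers.
Row 8 reads: 2, 8, 7, 9, 3, 4, 5, 6 — exactly the header order. So 8 is the identity.
(Structurally, K here is isomorphic to Z_2 x Z_4.)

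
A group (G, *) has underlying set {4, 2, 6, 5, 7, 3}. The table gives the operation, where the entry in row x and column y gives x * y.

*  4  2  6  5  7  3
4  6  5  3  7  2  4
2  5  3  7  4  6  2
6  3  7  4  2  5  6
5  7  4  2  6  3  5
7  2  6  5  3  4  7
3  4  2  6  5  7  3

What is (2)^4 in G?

2^1 = 2
2^2 = 2 * 2 = 3
2^3 = 3 * 2 = 2
2^4 = 2 * 2 = 3

3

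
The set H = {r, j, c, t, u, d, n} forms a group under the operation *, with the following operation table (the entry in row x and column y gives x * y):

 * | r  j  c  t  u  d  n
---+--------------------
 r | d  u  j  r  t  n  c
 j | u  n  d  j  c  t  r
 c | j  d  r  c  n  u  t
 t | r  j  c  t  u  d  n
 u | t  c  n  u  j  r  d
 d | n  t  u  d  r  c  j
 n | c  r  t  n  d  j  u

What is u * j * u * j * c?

u * j = c
c * u = n
n * j = r
r * c = j

j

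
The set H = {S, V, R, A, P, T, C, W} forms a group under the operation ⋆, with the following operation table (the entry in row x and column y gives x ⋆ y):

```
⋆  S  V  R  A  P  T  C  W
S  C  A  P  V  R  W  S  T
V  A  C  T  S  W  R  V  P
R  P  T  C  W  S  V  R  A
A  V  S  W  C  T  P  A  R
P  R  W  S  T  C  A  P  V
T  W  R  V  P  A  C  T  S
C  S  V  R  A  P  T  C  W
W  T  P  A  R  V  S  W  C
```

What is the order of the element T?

The identity element is C (its row matches the header).
T^1 = T
T^2 = T ⋆ T = C
The first power of T equal to the identity is T^2, so ord(T) = 2.

2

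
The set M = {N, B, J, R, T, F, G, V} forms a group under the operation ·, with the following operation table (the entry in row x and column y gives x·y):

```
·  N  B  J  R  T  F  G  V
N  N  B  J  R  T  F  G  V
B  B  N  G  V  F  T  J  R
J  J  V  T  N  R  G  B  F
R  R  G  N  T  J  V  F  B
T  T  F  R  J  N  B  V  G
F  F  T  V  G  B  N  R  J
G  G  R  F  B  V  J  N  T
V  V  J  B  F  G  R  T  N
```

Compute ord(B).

The identity element is N (its row matches the header).
B^1 = B
B^2 = B·B = N
The first power of B equal to the identity is B^2, so ord(B) = 2.

2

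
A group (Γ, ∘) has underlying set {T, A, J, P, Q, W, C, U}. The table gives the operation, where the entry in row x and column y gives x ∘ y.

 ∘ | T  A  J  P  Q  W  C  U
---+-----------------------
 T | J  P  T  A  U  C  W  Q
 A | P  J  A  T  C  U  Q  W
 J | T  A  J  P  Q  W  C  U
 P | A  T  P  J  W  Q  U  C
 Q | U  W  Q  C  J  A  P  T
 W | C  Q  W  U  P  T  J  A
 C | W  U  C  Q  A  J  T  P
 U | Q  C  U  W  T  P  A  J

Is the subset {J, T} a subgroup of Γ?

{J, T} contains the identity J.
Checking products: every product of two elements of {J, T} (read from the table) lies in {J, T}, so the set is closed.
In a finite group, a nonempty closed subset is a subgroup. So {J, T} ≤ Γ.

Yes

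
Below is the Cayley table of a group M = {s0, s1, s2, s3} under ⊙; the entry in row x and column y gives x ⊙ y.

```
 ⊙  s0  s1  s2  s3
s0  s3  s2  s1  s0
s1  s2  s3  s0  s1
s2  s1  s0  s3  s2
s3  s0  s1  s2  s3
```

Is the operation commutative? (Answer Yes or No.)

Check whether the table is symmetric across its main diagonal.
Every entry (row x, col y) equals the entry (row y, col x), so M is abelian.
(In fact M ≅ the Klein four-group V_4.)

Yes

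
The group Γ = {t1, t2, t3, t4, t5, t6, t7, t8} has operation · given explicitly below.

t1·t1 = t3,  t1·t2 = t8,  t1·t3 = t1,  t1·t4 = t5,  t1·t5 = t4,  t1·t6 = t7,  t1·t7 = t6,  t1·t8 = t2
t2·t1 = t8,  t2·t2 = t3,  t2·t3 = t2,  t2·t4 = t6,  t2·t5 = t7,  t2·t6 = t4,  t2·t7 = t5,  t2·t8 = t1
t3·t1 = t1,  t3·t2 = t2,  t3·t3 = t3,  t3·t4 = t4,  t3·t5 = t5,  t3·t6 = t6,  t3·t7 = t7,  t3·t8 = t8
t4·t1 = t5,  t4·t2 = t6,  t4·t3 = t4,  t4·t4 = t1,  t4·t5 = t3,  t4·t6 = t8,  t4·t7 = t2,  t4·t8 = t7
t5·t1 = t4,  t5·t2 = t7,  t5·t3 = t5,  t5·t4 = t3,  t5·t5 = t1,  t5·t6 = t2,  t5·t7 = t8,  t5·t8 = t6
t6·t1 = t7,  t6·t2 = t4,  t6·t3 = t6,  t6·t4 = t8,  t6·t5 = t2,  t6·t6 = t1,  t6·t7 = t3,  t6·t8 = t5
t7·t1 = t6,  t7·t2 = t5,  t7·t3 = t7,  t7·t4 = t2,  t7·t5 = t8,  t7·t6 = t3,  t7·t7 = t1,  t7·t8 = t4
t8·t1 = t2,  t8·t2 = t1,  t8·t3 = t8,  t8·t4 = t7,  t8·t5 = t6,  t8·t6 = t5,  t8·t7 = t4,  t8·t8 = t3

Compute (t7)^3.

t6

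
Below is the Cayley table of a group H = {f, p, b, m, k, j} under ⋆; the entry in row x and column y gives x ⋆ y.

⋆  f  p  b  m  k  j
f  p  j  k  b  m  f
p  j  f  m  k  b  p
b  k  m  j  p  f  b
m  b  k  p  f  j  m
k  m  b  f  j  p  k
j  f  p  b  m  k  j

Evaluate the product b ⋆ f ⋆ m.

j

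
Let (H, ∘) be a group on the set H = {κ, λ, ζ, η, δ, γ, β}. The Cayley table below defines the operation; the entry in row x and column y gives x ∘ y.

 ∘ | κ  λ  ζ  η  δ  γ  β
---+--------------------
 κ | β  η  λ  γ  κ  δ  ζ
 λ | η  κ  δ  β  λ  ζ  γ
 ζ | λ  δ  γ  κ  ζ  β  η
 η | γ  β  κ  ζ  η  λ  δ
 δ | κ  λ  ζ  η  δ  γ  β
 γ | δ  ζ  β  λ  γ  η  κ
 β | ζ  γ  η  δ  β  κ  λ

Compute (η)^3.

κ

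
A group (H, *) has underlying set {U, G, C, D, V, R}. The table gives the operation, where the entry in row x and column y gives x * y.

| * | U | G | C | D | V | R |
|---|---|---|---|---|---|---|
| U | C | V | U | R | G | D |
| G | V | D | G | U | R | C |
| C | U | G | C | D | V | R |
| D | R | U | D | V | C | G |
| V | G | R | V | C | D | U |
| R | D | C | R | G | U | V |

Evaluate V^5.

D

V^1 = V
V^2 = V * V = D
V^3 = D * V = C
V^4 = C * V = V
V^5 = V * V = D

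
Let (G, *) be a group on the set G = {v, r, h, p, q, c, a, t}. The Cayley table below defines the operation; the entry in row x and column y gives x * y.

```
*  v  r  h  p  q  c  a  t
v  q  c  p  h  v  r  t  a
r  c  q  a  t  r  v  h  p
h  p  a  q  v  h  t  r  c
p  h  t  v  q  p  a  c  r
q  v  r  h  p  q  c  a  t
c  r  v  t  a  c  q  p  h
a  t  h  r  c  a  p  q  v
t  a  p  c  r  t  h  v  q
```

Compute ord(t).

The identity element is q (its row matches the header).
t^1 = t
t^2 = t * t = q
The first power of t equal to the identity is t^2, so ord(t) = 2.

2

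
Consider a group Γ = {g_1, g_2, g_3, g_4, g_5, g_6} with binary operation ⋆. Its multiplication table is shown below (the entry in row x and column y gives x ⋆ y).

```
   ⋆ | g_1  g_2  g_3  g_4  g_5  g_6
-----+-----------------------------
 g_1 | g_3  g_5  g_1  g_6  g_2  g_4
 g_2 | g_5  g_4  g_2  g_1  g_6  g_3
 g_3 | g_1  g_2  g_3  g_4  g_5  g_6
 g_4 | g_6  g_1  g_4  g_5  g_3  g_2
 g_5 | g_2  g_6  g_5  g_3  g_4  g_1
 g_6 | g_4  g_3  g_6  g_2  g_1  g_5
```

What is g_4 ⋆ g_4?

g_5

Read row g_4, column g_4: g_4 ⋆ g_4 = g_5.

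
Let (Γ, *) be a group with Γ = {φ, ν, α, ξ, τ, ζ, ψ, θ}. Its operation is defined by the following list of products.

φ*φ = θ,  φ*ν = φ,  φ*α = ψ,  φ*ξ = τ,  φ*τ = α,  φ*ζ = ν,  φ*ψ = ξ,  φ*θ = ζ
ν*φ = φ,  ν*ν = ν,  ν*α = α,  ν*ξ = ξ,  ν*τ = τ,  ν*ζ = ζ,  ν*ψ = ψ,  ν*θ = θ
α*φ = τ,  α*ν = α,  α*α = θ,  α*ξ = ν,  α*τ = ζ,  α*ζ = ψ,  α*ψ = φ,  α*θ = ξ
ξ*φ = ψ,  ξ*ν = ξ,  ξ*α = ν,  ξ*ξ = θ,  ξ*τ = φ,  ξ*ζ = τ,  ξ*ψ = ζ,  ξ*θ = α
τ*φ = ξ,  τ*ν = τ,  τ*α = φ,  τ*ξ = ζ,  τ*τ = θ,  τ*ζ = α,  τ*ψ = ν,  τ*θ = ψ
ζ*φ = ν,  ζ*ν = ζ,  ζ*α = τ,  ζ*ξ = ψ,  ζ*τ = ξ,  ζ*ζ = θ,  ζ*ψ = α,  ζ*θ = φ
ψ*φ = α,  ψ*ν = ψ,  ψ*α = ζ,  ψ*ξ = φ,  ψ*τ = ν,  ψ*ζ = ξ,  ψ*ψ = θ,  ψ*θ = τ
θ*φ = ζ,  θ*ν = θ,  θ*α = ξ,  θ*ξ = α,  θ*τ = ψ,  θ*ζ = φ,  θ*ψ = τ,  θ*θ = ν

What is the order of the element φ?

The identity element is ν (its row matches the header).
φ^1 = φ
φ^2 = φ*φ = θ
φ^3 = θ*φ = ζ
φ^4 = ζ*φ = ν
The first power of φ equal to the identity is φ^4, so ord(φ) = 4.

4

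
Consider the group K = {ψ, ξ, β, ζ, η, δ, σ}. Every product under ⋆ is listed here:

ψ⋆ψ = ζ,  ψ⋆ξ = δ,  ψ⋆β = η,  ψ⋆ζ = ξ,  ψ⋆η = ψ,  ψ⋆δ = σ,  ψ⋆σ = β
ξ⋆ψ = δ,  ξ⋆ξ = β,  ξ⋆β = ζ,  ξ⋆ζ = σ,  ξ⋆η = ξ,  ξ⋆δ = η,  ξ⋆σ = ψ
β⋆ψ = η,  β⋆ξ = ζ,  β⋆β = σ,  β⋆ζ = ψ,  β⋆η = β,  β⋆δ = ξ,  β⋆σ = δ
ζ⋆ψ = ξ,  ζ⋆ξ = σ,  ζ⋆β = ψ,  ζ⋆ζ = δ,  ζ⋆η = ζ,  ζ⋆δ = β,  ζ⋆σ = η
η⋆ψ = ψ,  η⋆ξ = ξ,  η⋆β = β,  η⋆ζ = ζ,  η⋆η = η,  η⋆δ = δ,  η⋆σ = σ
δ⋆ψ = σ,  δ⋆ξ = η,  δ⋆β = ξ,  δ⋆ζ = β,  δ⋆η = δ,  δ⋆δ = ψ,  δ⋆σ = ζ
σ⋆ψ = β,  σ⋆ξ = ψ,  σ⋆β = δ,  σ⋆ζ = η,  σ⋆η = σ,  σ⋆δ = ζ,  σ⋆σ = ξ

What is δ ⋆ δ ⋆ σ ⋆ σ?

δ

δ ⋆ δ = ψ
ψ ⋆ σ = β
β ⋆ σ = δ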